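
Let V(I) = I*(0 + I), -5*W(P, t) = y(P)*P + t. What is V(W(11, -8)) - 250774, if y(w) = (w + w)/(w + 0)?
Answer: -6269154/25 ≈ -2.5077e+5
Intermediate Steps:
y(w) = 2 (y(w) = (2*w)/w = 2)
W(P, t) = -2*P/5 - t/5 (W(P, t) = -(2*P + t)/5 = -(t + 2*P)/5 = -2*P/5 - t/5)
V(I) = I**2 (V(I) = I*I = I**2)
V(W(11, -8)) - 250774 = (-2/5*11 - 1/5*(-8))**2 - 250774 = (-22/5 + 8/5)**2 - 250774 = (-14/5)**2 - 250774 = 196/25 - 250774 = -6269154/25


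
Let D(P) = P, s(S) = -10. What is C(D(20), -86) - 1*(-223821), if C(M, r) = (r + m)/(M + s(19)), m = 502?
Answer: 1119313/5 ≈ 2.2386e+5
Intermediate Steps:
C(M, r) = (502 + r)/(-10 + M) (C(M, r) = (r + 502)/(M - 10) = (502 + r)/(-10 + M))
C(D(20), -86) - 1*(-223821) = (502 - 86)/(-10 + 20) - 1*(-223821) = 416/10 + 223821 = (1/10)*416 + 223821 = 208/5 + 223821 = 1119313/5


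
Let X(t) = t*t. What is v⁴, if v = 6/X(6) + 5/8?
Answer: 130321/331776 ≈ 0.39280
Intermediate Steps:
X(t) = t²
v = 19/24 (v = 6/(6²) + 5/8 = 6/36 + 5*(⅛) = 6*(1/36) + 5/8 = ⅙ + 5/8 = 19/24 ≈ 0.79167)
v⁴ = (19/24)⁴ = 130321/331776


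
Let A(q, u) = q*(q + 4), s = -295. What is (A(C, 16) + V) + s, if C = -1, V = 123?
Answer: -175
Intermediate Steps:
A(q, u) = q*(4 + q)
(A(C, 16) + V) + s = (-(4 - 1) + 123) - 295 = (-1*3 + 123) - 295 = (-3 + 123) - 295 = 120 - 295 = -175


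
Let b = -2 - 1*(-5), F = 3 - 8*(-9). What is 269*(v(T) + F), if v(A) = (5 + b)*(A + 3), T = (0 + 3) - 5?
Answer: 22327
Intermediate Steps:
F = 75 (F = 3 + 72 = 75)
T = -2 (T = 3 - 5 = -2)
b = 3 (b = -2 + 5 = 3)
v(A) = 24 + 8*A (v(A) = (5 + 3)*(A + 3) = 8*(3 + A) = 24 + 8*A)
269*(v(T) + F) = 269*((24 + 8*(-2)) + 75) = 269*((24 - 16) + 75) = 269*(8 + 75) = 269*83 = 22327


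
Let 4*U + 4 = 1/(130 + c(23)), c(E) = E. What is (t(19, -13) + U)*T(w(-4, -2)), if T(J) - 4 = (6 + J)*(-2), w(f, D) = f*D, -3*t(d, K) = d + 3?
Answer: 10198/51 ≈ 199.96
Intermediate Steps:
t(d, K) = -1 - d/3 (t(d, K) = -(d + 3)/3 = -(3 + d)/3 = -1 - d/3)
w(f, D) = D*f
U = -611/612 (U = -1 + 1/(4*(130 + 23)) = -1 + (¼)/153 = -1 + (¼)*(1/153) = -1 + 1/612 = -611/612 ≈ -0.99837)
T(J) = -8 - 2*J (T(J) = 4 + (6 + J)*(-2) = 4 + (-12 - 2*J) = -8 - 2*J)
(t(19, -13) + U)*T(w(-4, -2)) = ((-1 - ⅓*19) - 611/612)*(-8 - (-4)*(-4)) = ((-1 - 19/3) - 611/612)*(-8 - 2*8) = (-22/3 - 611/612)*(-8 - 16) = -5099/612*(-24) = 10198/51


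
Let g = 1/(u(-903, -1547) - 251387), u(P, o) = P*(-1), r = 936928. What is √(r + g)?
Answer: √14696239014188771/125242 ≈ 967.95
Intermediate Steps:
u(P, o) = -P
g = -1/250484 (g = 1/(-1*(-903) - 251387) = 1/(903 - 251387) = 1/(-250484) = -1/250484 ≈ -3.9923e-6)
√(r + g) = √(936928 - 1/250484) = √(234685473151/250484) = √14696239014188771/125242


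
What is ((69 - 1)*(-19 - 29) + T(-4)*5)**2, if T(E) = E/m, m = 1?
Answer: 10784656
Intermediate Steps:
T(E) = E (T(E) = E/1 = E*1 = E)
((69 - 1)*(-19 - 29) + T(-4)*5)**2 = ((69 - 1)*(-19 - 29) - 4*5)**2 = (68*(-48) - 20)**2 = (-3264 - 20)**2 = (-3284)**2 = 10784656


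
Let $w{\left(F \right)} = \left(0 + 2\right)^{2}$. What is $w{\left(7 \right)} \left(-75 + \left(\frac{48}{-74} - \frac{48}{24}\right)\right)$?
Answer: $- \frac{11492}{37} \approx -310.59$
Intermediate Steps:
$w{\left(F \right)} = 4$ ($w{\left(F \right)} = 2^{2} = 4$)
$w{\left(7 \right)} \left(-75 + \left(\frac{48}{-74} - \frac{48}{24}\right)\right) = 4 \left(-75 + \left(\frac{48}{-74} - \frac{48}{24}\right)\right) = 4 \left(-75 + \left(48 \left(- \frac{1}{74}\right) - 2\right)\right) = 4 \left(-75 - \frac{98}{37}\right) = 4 \left(- \frac{2873}{37}\right) = - \frac{11492}{37}$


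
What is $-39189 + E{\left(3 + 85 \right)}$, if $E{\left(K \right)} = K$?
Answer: $-39101$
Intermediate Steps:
$-39189 + E{\left(3 + 85 \right)} = -39189 + \left(3 + 85\right) = -39189 + 88 = -39101$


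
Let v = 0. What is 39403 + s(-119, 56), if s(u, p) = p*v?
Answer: 39403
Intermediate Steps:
s(u, p) = 0 (s(u, p) = p*0 = 0)
39403 + s(-119, 56) = 39403 + 0 = 39403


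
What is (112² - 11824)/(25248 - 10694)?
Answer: 360/7277 ≈ 0.049471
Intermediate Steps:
(112² - 11824)/(25248 - 10694) = (12544 - 11824)/14554 = 720*(1/14554) = 360/7277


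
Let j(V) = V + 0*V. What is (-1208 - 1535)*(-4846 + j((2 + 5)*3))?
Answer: 13234975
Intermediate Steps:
j(V) = V (j(V) = V + 0 = V)
(-1208 - 1535)*(-4846 + j((2 + 5)*3)) = (-1208 - 1535)*(-4846 + (2 + 5)*3) = -2743*(-4846 + 7*3) = -2743*(-4846 + 21) = -2743*(-4825) = 13234975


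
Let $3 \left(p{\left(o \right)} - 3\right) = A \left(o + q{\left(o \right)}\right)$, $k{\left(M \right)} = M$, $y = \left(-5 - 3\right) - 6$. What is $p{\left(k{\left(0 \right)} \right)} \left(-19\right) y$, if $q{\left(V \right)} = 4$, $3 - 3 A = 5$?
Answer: $\frac{5054}{9} \approx 561.56$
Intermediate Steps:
$A = - \frac{2}{3}$ ($A = 1 - \frac{5}{3} = - \frac{2}{3} \approx -0.66667$)
$y = -14$ ($y = -8 - 6 = -14$)
$p{\left(o \right)} = \frac{19}{9} - \frac{2 o}{9}$ ($p{\left(o \right)} = 3 + \frac{\left(- \frac{2}{3}\right) \left(o + 4\right)}{3} = 3 + \frac{\left(- \frac{2}{3}\right) \left(4 + o\right)}{3} = 3 + \frac{- \frac{8}{3} - \frac{2 o}{3}}{3} = 3 - \left(\frac{8}{9} + \frac{2 o}{9}\right) = \frac{19}{9} - \frac{2 o}{9}$)
$p{\left(k{\left(0 \right)} \right)} \left(-19\right) y = \left(\frac{19}{9} - 0\right) \left(-19\right) \left(-14\right) = \left(\frac{19}{9} + 0\right) \left(-19\right) \left(-14\right) = \frac{19}{9} \left(-19\right) \left(-14\right) = \left(- \frac{361}{9}\right) \left(-14\right) = \frac{5054}{9}$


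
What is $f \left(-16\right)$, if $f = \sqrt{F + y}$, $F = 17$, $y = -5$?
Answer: $- 32 \sqrt{3} \approx -55.426$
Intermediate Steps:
$f = 2 \sqrt{3}$ ($f = \sqrt{17 - 5} = \sqrt{12} = 2 \sqrt{3} \approx 3.4641$)
$f \left(-16\right) = 2 \sqrt{3} \left(-16\right) = - 32 \sqrt{3}$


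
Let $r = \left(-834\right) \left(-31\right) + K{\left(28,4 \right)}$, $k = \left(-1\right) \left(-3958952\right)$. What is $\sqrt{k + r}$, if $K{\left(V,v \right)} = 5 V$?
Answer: $\sqrt{3984946} \approx 1996.2$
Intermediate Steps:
$k = 3958952$
$r = 25994$ ($r = \left(-834\right) \left(-31\right) + 5 \cdot 28 = 25854 + 140 = 25994$)
$\sqrt{k + r} = \sqrt{3958952 + 25994} = \sqrt{3984946}$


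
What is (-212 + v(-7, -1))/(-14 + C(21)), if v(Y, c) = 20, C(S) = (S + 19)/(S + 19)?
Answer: 192/13 ≈ 14.769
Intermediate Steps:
C(S) = 1 (C(S) = (19 + S)/(19 + S) = 1)
(-212 + v(-7, -1))/(-14 + C(21)) = (-212 + 20)/(-14 + 1) = -192/(-13) = -192*(-1/13) = 192/13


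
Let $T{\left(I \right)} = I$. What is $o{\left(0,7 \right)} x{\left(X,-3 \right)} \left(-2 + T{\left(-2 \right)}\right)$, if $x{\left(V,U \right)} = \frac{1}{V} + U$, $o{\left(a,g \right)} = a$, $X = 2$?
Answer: $0$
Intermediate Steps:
$x{\left(V,U \right)} = U + \frac{1}{V}$
$o{\left(0,7 \right)} x{\left(X,-3 \right)} \left(-2 + T{\left(-2 \right)}\right) = 0 \left(-3 + \frac{1}{2}\right) \left(-2 - 2\right) = 0 \left(-3 + \frac{1}{2}\right) \left(-4\right) = 0 \left(\left(- \frac{5}{2}\right) \left(-4\right)\right) = 0 \cdot 10 = 0$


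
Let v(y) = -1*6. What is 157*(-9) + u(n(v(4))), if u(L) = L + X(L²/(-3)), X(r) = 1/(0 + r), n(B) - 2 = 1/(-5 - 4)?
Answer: -3672487/2601 ≈ -1412.0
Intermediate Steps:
v(y) = -6
n(B) = 17/9 (n(B) = 2 + 1/(-5 - 4) = 2 + 1/(-9) = 2 - ⅑ = 17/9)
X(r) = 1/r
u(L) = L - 3/L² (u(L) = L + 1/(L²/(-3)) = L + 1/(L²*(-⅓)) = L + 1/(-L²/3) = L - 3/L²)
157*(-9) + u(n(v(4))) = 157*(-9) + (17/9 - 3/(17/9)²) = -1413 + (17/9 - 3*81/289) = -1413 + (17/9 - 243/289) = -1413 + 2726/2601 = -3672487/2601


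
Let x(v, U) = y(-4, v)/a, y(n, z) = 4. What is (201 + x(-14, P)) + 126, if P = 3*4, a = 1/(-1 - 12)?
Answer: 275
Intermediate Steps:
a = -1/13 (a = 1/(-13) = -1/13 ≈ -0.076923)
P = 12
x(v, U) = -52 (x(v, U) = 4/(-1/13) = 4*(-13) = -52)
(201 + x(-14, P)) + 126 = (201 - 52) + 126 = 149 + 126 = 275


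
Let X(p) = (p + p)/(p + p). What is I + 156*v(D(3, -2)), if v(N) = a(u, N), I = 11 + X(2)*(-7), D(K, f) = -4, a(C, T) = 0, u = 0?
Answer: 4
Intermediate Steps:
X(p) = 1 (X(p) = (2*p)/((2*p)) = (2*p)*(1/(2*p)) = 1)
I = 4 (I = 11 + 1*(-7) = 11 - 7 = 4)
v(N) = 0
I + 156*v(D(3, -2)) = 4 + 156*0 = 4 + 0 = 4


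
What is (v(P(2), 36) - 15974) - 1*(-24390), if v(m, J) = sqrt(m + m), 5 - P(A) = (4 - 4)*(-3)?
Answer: 8416 + sqrt(10) ≈ 8419.2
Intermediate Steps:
P(A) = 5 (P(A) = 5 - (4 - 4)*(-3) = 5 - 0*(-3) = 5 - 1*0 = 5 + 0 = 5)
v(m, J) = sqrt(2)*sqrt(m) (v(m, J) = sqrt(2*m) = sqrt(2)*sqrt(m))
(v(P(2), 36) - 15974) - 1*(-24390) = (sqrt(2)*sqrt(5) - 15974) - 1*(-24390) = (sqrt(10) - 15974) + 24390 = (-15974 + sqrt(10)) + 24390 = 8416 + sqrt(10)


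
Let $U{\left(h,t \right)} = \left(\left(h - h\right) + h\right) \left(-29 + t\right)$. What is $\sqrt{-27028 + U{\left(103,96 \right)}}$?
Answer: $i \sqrt{20127} \approx 141.87 i$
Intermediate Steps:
$U{\left(h,t \right)} = h \left(-29 + t\right)$ ($U{\left(h,t \right)} = \left(0 + h\right) \left(-29 + t\right) = h \left(-29 + t\right)$)
$\sqrt{-27028 + U{\left(103,96 \right)}} = \sqrt{-27028 + 103 \left(-29 + 96\right)} = \sqrt{-27028 + 103 \cdot 67} = \sqrt{-27028 + 6901} = \sqrt{-20127} = i \sqrt{20127}$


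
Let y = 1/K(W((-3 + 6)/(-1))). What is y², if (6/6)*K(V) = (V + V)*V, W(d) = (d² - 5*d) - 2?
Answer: 1/937024 ≈ 1.0672e-6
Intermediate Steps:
W(d) = -2 + d² - 5*d
K(V) = 2*V² (K(V) = (V + V)*V = (2*V)*V = 2*V²)
y = 1/968 (y = 1/(2*(-2 + ((-3 + 6)/(-1))² - 5*(-3 + 6)/(-1))²) = 1/(2*(-2 + (3*(-1))² - 15*(-1))²) = 1/(2*(-2 + (-3)² - 5*(-3))²) = 1/(2*(-2 + 9 + 15)²) = 1/(2*22²) = 1/(2*484) = 1/968 ≈ 0.0010331)
y² = (1/968)² = 1/937024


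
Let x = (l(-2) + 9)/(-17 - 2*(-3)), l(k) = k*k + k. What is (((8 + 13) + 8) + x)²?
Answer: 784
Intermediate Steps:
l(k) = k + k² (l(k) = k² + k = k + k²)
x = -1 (x = (-2*(1 - 2) + 9)/(-17 - 2*(-3)) = (-2*(-1) + 9)/(-17 + 6) = (2 + 9)/(-11) = 11*(-1/11) = -1)
(((8 + 13) + 8) + x)² = (((8 + 13) + 8) - 1)² = ((21 + 8) - 1)² = (29 - 1)² = 28² = 784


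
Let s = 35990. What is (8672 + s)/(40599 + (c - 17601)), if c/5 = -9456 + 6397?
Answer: 44662/7703 ≈ 5.7980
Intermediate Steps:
c = -15295 (c = 5*(-9456 + 6397) = 5*(-3059) = -15295)
(8672 + s)/(40599 + (c - 17601)) = (8672 + 35990)/(40599 + (-15295 - 17601)) = 44662/(40599 - 32896) = 44662/7703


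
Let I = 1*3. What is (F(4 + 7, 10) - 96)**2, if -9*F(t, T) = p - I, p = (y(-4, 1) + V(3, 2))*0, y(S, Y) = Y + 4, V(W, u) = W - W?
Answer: 82369/9 ≈ 9152.1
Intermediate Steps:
V(W, u) = 0
y(S, Y) = 4 + Y
p = 0 (p = ((4 + 1) + 0)*0 = (5 + 0)*0 = 5*0 = 0)
I = 3
F(t, T) = 1/3 (F(t, T) = -(0 - 1*3)/9 = -(0 - 3)/9 = -1/9*(-3) = 1/3)
(F(4 + 7, 10) - 96)**2 = (1/3 - 96)**2 = (-287/3)**2 = 82369/9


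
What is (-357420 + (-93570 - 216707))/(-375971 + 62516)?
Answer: 667697/313455 ≈ 2.1301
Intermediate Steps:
(-357420 + (-93570 - 216707))/(-375971 + 62516) = (-357420 - 310277)/(-313455) = -667697*(-1/313455) = 667697/313455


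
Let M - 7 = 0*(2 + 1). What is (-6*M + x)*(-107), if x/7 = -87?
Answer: 69657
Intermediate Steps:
M = 7 (M = 7 + 0*(2 + 1) = 7 + 0*3 = 7 + 0 = 7)
x = -609 (x = 7*(-87) = -609)
(-6*M + x)*(-107) = (-6*7 - 609)*(-107) = (-42 - 609)*(-107) = -651*(-107) = 69657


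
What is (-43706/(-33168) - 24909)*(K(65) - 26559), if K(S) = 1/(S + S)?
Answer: 1426190541519007/2155920 ≈ 6.6152e+8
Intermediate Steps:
K(S) = 1/(2*S)
(-43706/(-33168) - 24909)*(K(65) - 26559) = (-43706/(-33168) - 24909)*((½)/65 - 26559) = (-43706*(-1/33168) - 24909)*((½)*(1/65) - 26559) = (21853/16584 - 24909)*(1/130 - 26559) = -413069003/16584*(-3452669/130) = 1426190541519007/2155920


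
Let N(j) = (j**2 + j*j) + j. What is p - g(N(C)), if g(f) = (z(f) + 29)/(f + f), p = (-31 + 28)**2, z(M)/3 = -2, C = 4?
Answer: 625/72 ≈ 8.6806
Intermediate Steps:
z(M) = -6 (z(M) = 3*(-2) = -6)
p = 9 (p = (-3)**2 = 9)
N(j) = j + 2*j**2 (N(j) = (j**2 + j**2) + j = 2*j**2 + j = j + 2*j**2)
g(f) = 23/(2*f) (g(f) = (-6 + 29)/(f + f) = 23/((2*f)) = 23*(1/(2*f)) = 23/(2*f))
p - g(N(C)) = 9 - 23/(2*(4*(1 + 2*4))) = 9 - 23/(2*(4*(1 + 8))) = 9 - 23/(2*(4*9)) = 9 - 23/(2*36) = 9 - 1*23/72 = 9 - 23/72 = 625/72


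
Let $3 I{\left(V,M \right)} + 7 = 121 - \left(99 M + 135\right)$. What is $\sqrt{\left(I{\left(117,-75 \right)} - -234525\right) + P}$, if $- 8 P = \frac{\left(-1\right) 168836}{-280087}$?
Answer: $\frac{\sqrt{74367173526655702}}{560174} \approx 486.82$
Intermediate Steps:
$I{\left(V,M \right)} = -7 - 33 M$ ($I{\left(V,M \right)} = - \frac{7}{3} + \frac{121 - \left(99 M + 135\right)}{3} = - \frac{7}{3} + \frac{121 - \left(135 + 99 M\right)}{3} = - \frac{7}{3} + \frac{-14 - 99 M}{3} = - \frac{7}{3} - \left(\frac{14}{3} + 33 M\right) = -7 - 33 M$)
$P = - \frac{42209}{560174}$ ($P = - \frac{\left(-1\right) 168836 \frac{1}{-280087}}{8} = - \frac{\left(-168836\right) \left(- \frac{1}{280087}\right)}{8} = \left(- \frac{1}{8}\right) \frac{168836}{280087} = - \frac{42209}{560174} \approx -0.07535$)
$\sqrt{\left(I{\left(117,-75 \right)} - -234525\right) + P} = \sqrt{\left(\left(-7 - -2475\right) - -234525\right) - \frac{42209}{560174}} = \sqrt{\left(\left(-7 + 2475\right) + 234525\right) - \frac{42209}{560174}} = \sqrt{\left(2468 + 234525\right) - \frac{42209}{560174}} = \sqrt{236993 - \frac{42209}{560174}} = \sqrt{\frac{132757274573}{560174}} = \frac{\sqrt{74367173526655702}}{560174}$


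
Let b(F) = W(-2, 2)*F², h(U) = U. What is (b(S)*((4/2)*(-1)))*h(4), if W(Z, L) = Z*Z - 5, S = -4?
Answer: 128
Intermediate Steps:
W(Z, L) = -5 + Z² (W(Z, L) = Z² - 5 = -5 + Z²)
b(F) = -F² (b(F) = (-5 + (-2)²)*F² = (-5 + 4)*F² = -F²)
(b(S)*((4/2)*(-1)))*h(4) = ((-1*(-4)²)*((4/2)*(-1)))*4 = ((-1*16)*((4*(½))*(-1)))*4 = -32*(-1)*4 = -16*(-2)*4 = 32*4 = 128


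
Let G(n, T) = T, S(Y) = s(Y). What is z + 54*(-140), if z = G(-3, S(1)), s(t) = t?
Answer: -7559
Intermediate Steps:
S(Y) = Y
z = 1
z + 54*(-140) = 1 + 54*(-140) = 1 - 7560 = -7559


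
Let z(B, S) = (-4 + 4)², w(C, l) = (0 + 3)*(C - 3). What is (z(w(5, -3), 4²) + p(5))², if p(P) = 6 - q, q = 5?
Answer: 1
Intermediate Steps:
w(C, l) = -9 + 3*C (w(C, l) = 3*(-3 + C) = -9 + 3*C)
p(P) = 1 (p(P) = 6 - 1*5 = 6 - 5 = 1)
z(B, S) = 0 (z(B, S) = 0² = 0)
(z(w(5, -3), 4²) + p(5))² = (0 + 1)² = 1² = 1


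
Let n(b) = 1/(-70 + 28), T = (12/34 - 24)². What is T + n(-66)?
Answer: 6787079/12138 ≈ 559.16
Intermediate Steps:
T = 161604/289 (T = (12*(1/34) - 24)² = (6/17 - 24)² = (-402/17)² = 161604/289 ≈ 559.18)
n(b) = -1/42 (n(b) = 1/(-42) = -1/42)
T + n(-66) = 161604/289 - 1/42 = 6787079/12138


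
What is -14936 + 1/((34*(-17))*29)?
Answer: -250357233/16762 ≈ -14936.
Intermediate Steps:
-14936 + 1/((34*(-17))*29) = -14936 + 1/(-578*29) = -14936 + 1/(-16762) = -14936 - 1/16762 = -250357233/16762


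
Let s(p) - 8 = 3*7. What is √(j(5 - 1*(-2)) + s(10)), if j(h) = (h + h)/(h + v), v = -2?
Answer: √795/5 ≈ 5.6391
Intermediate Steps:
s(p) = 29 (s(p) = 8 + 3*7 = 8 + 21 = 29)
j(h) = 2*h/(-2 + h) (j(h) = (h + h)/(h - 2) = (2*h)/(-2 + h) = 2*h/(-2 + h))
√(j(5 - 1*(-2)) + s(10)) = √(2*(5 - 1*(-2))/(-2 + (5 - 1*(-2))) + 29) = √(2*(5 + 2)/(-2 + (5 + 2)) + 29) = √(2*7/(-2 + 7) + 29) = √(2*7/5 + 29) = √(2*7*(⅕) + 29) = √(14/5 + 29) = √(159/5) = √795/5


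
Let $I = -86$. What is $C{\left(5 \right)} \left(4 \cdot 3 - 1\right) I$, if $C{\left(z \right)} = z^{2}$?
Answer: $-23650$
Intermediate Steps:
$C{\left(5 \right)} \left(4 \cdot 3 - 1\right) I = 5^{2} \left(4 \cdot 3 - 1\right) \left(-86\right) = 25 \left(12 - 1\right) \left(-86\right) = 25 \cdot 11 \left(-86\right) = 275 \left(-86\right) = -23650$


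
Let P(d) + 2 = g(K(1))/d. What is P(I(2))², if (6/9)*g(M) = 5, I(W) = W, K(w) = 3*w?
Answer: 49/16 ≈ 3.0625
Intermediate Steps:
g(M) = 15/2 (g(M) = (3/2)*5 = 15/2)
P(d) = -2 + 15/(2*d)
P(I(2))² = (-2 + (15/2)/2)² = (-2 + (15/2)*(½))² = (-2 + 15/4)² = (7/4)² = 49/16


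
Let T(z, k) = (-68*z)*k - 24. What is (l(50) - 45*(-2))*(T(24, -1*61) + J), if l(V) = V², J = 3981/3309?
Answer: 284332041490/1103 ≈ 2.5778e+8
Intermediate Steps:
T(z, k) = -24 - 68*k*z (T(z, k) = -68*k*z - 24 = -24 - 68*k*z)
J = 1327/1103 (J = 3981*(1/3309) = 1327/1103 ≈ 1.2031)
(l(50) - 45*(-2))*(T(24, -1*61) + J) = (50² - 45*(-2))*((-24 - 68*(-1*61)*24) + 1327/1103) = (2500 + 90)*((-24 - 68*(-61)*24) + 1327/1103) = 2590*((-24 + 99552) + 1327/1103) = 2590*(99528 + 1327/1103) = 2590*(109780711/1103) = 284332041490/1103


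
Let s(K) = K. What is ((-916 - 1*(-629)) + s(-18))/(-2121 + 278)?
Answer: 305/1843 ≈ 0.16549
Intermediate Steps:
((-916 - 1*(-629)) + s(-18))/(-2121 + 278) = ((-916 - 1*(-629)) - 18)/(-2121 + 278) = ((-916 + 629) - 18)/(-1843) = (-287 - 18)*(-1/1843) = -305*(-1/1843) = 305/1843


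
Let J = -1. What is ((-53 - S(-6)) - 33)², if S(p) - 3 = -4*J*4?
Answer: 11025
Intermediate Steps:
S(p) = 19 (S(p) = 3 - 4*(-1)*4 = 3 + 4*4 = 3 + 16 = 19)
((-53 - S(-6)) - 33)² = ((-53 - 1*19) - 33)² = ((-53 - 19) - 33)² = (-72 - 33)² = (-105)² = 11025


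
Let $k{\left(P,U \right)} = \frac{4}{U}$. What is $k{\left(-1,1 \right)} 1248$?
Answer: $4992$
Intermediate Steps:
$k{\left(-1,1 \right)} 1248 = \frac{4}{1} \cdot 1248 = 4 \cdot 1 \cdot 1248 = 4 \cdot 1248 = 4992$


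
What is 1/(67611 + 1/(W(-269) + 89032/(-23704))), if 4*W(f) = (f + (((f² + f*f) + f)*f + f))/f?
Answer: 427975649/28935861616391 ≈ 1.4790e-5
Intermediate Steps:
W(f) = (2*f + f*(f + 2*f²))/(4*f) (W(f) = ((f + (((f² + f*f) + f)*f + f))/f)/4 = ((f + (((f² + f²) + f)*f + f))/f)/4 = ((f + ((2*f² + f)*f + f))/f)/4 = ((f + ((f + 2*f²)*f + f))/f)/4 = ((f + (f*(f + 2*f²) + f))/f)/4 = ((f + (f + f*(f + 2*f²)))/f)/4 = ((2*f + f*(f + 2*f²))/f)/4 = (2*f + f*(f + 2*f²))/(4*f))
1/(67611 + 1/(W(-269) + 89032/(-23704))) = 1/(67611 + 1/((½ + (½)*(-269)² + (¼)*(-269)) + 89032/(-23704))) = 1/(67611 + 1/((½ + (½)*72361 - 269/4) + 89032*(-1/23704))) = 1/(67611 + 1/((½ + 72361/2 - 269/4) - 11129/2963)) = 1/(67611 + 1/(144455/4 - 11129/2963)) = 1/(67611 + 1/(427975649/11852)) = 1/(67611 + 11852/427975649) = 1/(28935861616391/427975649) = 427975649/28935861616391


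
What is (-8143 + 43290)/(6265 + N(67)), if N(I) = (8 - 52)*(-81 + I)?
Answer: 5021/983 ≈ 5.1078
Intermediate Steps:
N(I) = 3564 - 44*I (N(I) = -44*(-81 + I) = 3564 - 44*I)
(-8143 + 43290)/(6265 + N(67)) = (-8143 + 43290)/(6265 + (3564 - 44*67)) = 35147/(6265 + (3564 - 2948)) = 35147/(6265 + 616) = 35147/6881 = 35147*(1/6881) = 5021/983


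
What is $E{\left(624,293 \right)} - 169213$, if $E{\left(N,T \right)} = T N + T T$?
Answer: $99468$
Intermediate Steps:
$E{\left(N,T \right)} = T^{2} + N T$ ($E{\left(N,T \right)} = N T + T^{2} = T^{2} + N T$)
$E{\left(624,293 \right)} - 169213 = 293 \left(624 + 293\right) - 169213 = 293 \cdot 917 - 169213 = 268681 - 169213 = 99468$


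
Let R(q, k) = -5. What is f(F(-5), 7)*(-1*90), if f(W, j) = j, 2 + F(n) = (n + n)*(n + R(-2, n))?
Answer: -630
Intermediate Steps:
F(n) = -2 + 2*n*(-5 + n) (F(n) = -2 + (n + n)*(n - 5) = -2 + (2*n)*(-5 + n) = -2 + 2*n*(-5 + n))
f(F(-5), 7)*(-1*90) = 7*(-1*90) = 7*(-90) = -630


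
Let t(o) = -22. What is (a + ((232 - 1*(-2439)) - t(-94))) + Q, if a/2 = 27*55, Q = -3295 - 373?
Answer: 1995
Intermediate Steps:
Q = -3668
a = 2970 (a = 2*(27*55) = 2*1485 = 2970)
(a + ((232 - 1*(-2439)) - t(-94))) + Q = (2970 + ((232 - 1*(-2439)) - 1*(-22))) - 3668 = (2970 + ((232 + 2439) + 22)) - 3668 = (2970 + (2671 + 22)) - 3668 = (2970 + 2693) - 3668 = 5663 - 3668 = 1995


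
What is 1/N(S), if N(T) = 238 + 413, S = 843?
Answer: 1/651 ≈ 0.0015361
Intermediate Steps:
N(T) = 651
1/N(S) = 1/651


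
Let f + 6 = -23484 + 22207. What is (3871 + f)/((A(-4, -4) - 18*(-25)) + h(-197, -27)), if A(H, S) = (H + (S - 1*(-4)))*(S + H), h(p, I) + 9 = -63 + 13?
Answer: 2588/423 ≈ 6.1182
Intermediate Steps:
h(p, I) = -59 (h(p, I) = -9 + (-63 + 13) = -9 - 50 = -59)
A(H, S) = (H + S)*(4 + H + S) (A(H, S) = (H + (S + 4))*(H + S) = (H + (4 + S))*(H + S) = (4 + H + S)*(H + S) = (H + S)*(4 + H + S))
f = -1283 (f = -6 + (-23484 + 22207) = -6 - 1277 = -1283)
(3871 + f)/((A(-4, -4) - 18*(-25)) + h(-197, -27)) = (3871 - 1283)/((((-4)**2 + (-4)**2 + 4*(-4) + 4*(-4) + 2*(-4)*(-4)) - 18*(-25)) - 59) = 2588/(((16 + 16 - 16 - 16 + 32) + 450) - 59) = 2588/((32 + 450) - 59) = 2588/(482 - 59) = 2588/423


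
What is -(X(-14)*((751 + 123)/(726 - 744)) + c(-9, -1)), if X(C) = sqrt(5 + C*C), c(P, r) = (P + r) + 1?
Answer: 9 + 437*sqrt(201)/9 ≈ 697.39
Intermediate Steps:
c(P, r) = 1 + P + r
X(C) = sqrt(5 + C**2)
-(X(-14)*((751 + 123)/(726 - 744)) + c(-9, -1)) = -(sqrt(5 + (-14)**2)*((751 + 123)/(726 - 744)) + (1 - 9 - 1)) = -(sqrt(5 + 196)*(874/(-18)) - 9) = -(sqrt(201)*(874*(-1/18)) - 9) = -(sqrt(201)*(-437/9) - 9) = -(-437*sqrt(201)/9 - 9) = -(-9 - 437*sqrt(201)/9) = 9 + 437*sqrt(201)/9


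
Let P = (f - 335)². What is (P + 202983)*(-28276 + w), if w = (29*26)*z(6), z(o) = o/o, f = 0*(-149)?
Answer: -8675154576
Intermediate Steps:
f = 0
z(o) = 1
w = 754 (w = (29*26)*1 = 754*1 = 754)
P = 112225 (P = (0 - 335)² = (-335)² = 112225)
(P + 202983)*(-28276 + w) = (112225 + 202983)*(-28276 + 754) = 315208*(-27522) = -8675154576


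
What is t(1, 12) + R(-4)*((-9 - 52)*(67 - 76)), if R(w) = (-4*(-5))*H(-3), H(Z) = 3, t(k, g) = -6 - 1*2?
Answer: 32932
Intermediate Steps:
t(k, g) = -8 (t(k, g) = -6 - 2 = -8)
R(w) = 60 (R(w) = -4*(-5)*3 = 20*3 = 60)
t(1, 12) + R(-4)*((-9 - 52)*(67 - 76)) = -8 + 60*((-9 - 52)*(67 - 76)) = -8 + 60*(-61*(-9)) = -8 + 60*549 = -8 + 32940 = 32932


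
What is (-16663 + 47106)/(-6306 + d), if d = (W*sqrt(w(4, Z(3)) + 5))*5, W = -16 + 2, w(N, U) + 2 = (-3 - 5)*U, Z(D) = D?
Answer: -31995593/6644756 + 1065505*I*sqrt(21)/19934268 ≈ -4.8152 + 0.24494*I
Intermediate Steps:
w(N, U) = -2 - 8*U (w(N, U) = -2 + (-3 - 5)*U = -2 - 8*U)
W = -14
d = -70*I*sqrt(21) (d = -14*sqrt((-2 - 8*3) + 5)*5 = -14*sqrt((-2 - 24) + 5)*5 = -14*sqrt(-26 + 5)*5 = -14*I*sqrt(21)*5 = -70*I*sqrt(21) ≈ -320.78*I)
(-16663 + 47106)/(-6306 + d) = (-16663 + 47106)/(-6306 - 70*I*sqrt(21)) = 30443/(-6306 - 70*I*sqrt(21))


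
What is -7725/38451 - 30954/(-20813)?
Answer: 343143943/266760221 ≈ 1.2863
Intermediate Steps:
-7725/38451 - 30954/(-20813) = -7725*1/38451 - 30954*(-1/20813) = -2575/12817 + 30954/20813 = 343143943/266760221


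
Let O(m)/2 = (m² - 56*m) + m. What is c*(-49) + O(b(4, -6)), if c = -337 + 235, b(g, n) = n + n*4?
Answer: 10098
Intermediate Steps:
b(g, n) = 5*n (b(g, n) = n + 4*n = 5*n)
c = -102
O(m) = -110*m + 2*m² (O(m) = 2*((m² - 56*m) + m) = 2*(m² - 55*m) = -110*m + 2*m²)
c*(-49) + O(b(4, -6)) = -102*(-49) + 2*(5*(-6))*(-55 + 5*(-6)) = 4998 + 2*(-30)*(-55 - 30) = 4998 + 2*(-30)*(-85) = 4998 + 5100 = 10098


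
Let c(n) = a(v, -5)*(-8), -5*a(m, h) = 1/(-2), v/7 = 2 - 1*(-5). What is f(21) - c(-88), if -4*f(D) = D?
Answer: -89/20 ≈ -4.4500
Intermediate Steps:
f(D) = -D/4
v = 49 (v = 7*(2 - 1*(-5)) = 7*(2 + 5) = 7*7 = 49)
a(m, h) = ⅒ (a(m, h) = -⅕/(-2) = -⅕*(-½) = ⅒)
c(n) = -⅘ (c(n) = (⅒)*(-8) = -⅘)
f(21) - c(-88) = -¼*21 - 1*(-⅘) = -21/4 + ⅘ = -89/20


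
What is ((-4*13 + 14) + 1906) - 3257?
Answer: -1389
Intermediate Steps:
((-4*13 + 14) + 1906) - 3257 = ((-52 + 14) + 1906) - 3257 = (-38 + 1906) - 3257 = 1868 - 3257 = -1389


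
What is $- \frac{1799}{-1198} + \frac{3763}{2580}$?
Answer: $\frac{4574747}{1545420} \approx 2.9602$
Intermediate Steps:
$- \frac{1799}{-1198} + \frac{3763}{2580} = \left(-1799\right) \left(- \frac{1}{1198}\right) + 3763 \cdot \frac{1}{2580} = \frac{1799}{1198} + \frac{3763}{2580} = \frac{4574747}{1545420}$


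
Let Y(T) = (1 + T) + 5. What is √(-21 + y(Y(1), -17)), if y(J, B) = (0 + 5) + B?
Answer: I*√33 ≈ 5.7446*I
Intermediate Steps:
Y(T) = 6 + T
y(J, B) = 5 + B
√(-21 + y(Y(1), -17)) = √(-21 + (5 - 17)) = √(-21 - 12) = √(-33) = I*√33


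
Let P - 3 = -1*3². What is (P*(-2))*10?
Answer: 120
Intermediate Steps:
P = -6 (P = 3 - 1*3² = 3 - 1*9 = 3 - 9 = -6)
(P*(-2))*10 = -6*(-2)*10 = 12*10 = 120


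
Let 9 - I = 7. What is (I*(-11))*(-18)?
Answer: 396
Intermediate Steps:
I = 2 (I = 9 - 1*7 = 9 - 7 = 2)
(I*(-11))*(-18) = (2*(-11))*(-18) = -22*(-18) = 396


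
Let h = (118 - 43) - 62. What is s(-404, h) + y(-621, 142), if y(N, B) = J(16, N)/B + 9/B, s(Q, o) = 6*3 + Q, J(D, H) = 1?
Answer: -27401/71 ≈ -385.93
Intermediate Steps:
h = 13 (h = 75 - 62 = 13)
s(Q, o) = 18 + Q
y(N, B) = 10/B (y(N, B) = 1/B + 9/B = 10/B)
s(-404, h) + y(-621, 142) = (18 - 404) + 10/142 = -386 + 10*(1/142) = -386 + 5/71 = -27401/71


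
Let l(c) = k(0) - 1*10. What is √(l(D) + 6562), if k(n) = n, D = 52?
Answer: 6*√182 ≈ 80.944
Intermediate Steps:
l(c) = -10 (l(c) = 0 - 1*10 = 0 - 10 = -10)
√(l(D) + 6562) = √(-10 + 6562) = √6552 = 6*√182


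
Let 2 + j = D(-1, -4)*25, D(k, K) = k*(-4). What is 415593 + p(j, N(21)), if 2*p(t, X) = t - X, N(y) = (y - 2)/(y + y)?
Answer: 34913909/84 ≈ 4.1564e+5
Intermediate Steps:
D(k, K) = -4*k
N(y) = (-2 + y)/(2*y) (N(y) = (-2 + y)/((2*y)) = (-2 + y)*(1/(2*y)) = (-2 + y)/(2*y))
j = 98 (j = -2 - 4*(-1)*25 = -2 + 4*25 = -2 + 100 = 98)
p(t, X) = t/2 - X/2 (p(t, X) = (t - X)/2 = t/2 - X/2)
415593 + p(j, N(21)) = 415593 + ((1/2)*98 - (-2 + 21)/(4*21)) = 415593 + (49 - 19/(4*21)) = 415593 + (49 - 1/2*19/42) = 415593 + (49 - 19/84) = 415593 + 4097/84 = 34913909/84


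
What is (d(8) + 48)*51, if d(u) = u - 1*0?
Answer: 2856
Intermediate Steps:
d(u) = u (d(u) = u + 0 = u)
(d(8) + 48)*51 = (8 + 48)*51 = 56*51 = 2856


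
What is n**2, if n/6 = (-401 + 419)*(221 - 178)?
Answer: 21566736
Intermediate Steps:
n = 4644 (n = 6*((-401 + 419)*(221 - 178)) = 6*(18*43) = 6*774 = 4644)
n**2 = 4644**2 = 21566736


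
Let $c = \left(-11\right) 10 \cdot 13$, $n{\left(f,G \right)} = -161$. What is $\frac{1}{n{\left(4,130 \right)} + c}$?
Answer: $- \frac{1}{1591} \approx -0.00062854$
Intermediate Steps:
$c = -1430$ ($c = \left(-110\right) 13 = -1430$)
$\frac{1}{n{\left(4,130 \right)} + c} = \frac{1}{-161 - 1430} = \frac{1}{-1591} = - \frac{1}{1591}$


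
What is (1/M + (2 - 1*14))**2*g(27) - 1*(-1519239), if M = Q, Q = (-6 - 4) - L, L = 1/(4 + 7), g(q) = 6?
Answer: 6243121871/4107 ≈ 1.5201e+6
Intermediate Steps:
L = 1/11 ≈ 0.090909
Q = -111/11 (Q = (-6 - 4) - 1*1/11 = -10 - 1/11 = -111/11 ≈ -10.091)
M = -111/11 ≈ -10.091
(1/M + (2 - 1*14))**2*g(27) - 1*(-1519239) = (1/(-111/11) + (2 - 1*14))**2*6 - 1*(-1519239) = (-11/111 + (2 - 14))**2*6 + 1519239 = (-11/111 - 12)**2*6 + 1519239 = (-1343/111)**2*6 + 1519239 = (1803649/12321)*6 + 1519239 = 3607298/4107 + 1519239 = 6243121871/4107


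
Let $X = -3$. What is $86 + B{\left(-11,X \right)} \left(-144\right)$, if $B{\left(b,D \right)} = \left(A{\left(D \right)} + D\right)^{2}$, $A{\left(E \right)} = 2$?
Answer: $-58$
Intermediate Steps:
$B{\left(b,D \right)} = \left(2 + D\right)^{2}$
$86 + B{\left(-11,X \right)} \left(-144\right) = 86 + \left(2 - 3\right)^{2} \left(-144\right) = 86 + \left(-1\right)^{2} \left(-144\right) = 86 + 1 \left(-144\right) = 86 - 144 = -58$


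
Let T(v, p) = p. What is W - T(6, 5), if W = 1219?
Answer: 1214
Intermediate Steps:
W - T(6, 5) = 1219 - 1*5 = 1219 - 5 = 1214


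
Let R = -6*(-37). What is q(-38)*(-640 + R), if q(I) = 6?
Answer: -2508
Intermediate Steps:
R = 222
q(-38)*(-640 + R) = 6*(-640 + 222) = 6*(-418) = -2508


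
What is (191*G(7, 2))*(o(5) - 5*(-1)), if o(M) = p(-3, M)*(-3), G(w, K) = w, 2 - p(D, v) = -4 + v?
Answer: 2674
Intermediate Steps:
p(D, v) = 6 - v (p(D, v) = 2 - (-4 + v) = 2 + (4 - v) = 6 - v)
o(M) = -18 + 3*M (o(M) = (6 - M)*(-3) = -18 + 3*M)
(191*G(7, 2))*(o(5) - 5*(-1)) = (191*7)*((-18 + 3*5) - 5*(-1)) = 1337*((-18 + 15) + 5) = 1337*(-3 + 5) = 1337*2 = 2674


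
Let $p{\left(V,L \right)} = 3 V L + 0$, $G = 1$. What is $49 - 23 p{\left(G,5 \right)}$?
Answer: $-296$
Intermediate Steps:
$p{\left(V,L \right)} = 3 L V$ ($p{\left(V,L \right)} = 3 L V + 0 = 3 L V$)
$49 - 23 p{\left(G,5 \right)} = 49 - 23 \cdot 3 \cdot 5 \cdot 1 = 49 - 345 = -296$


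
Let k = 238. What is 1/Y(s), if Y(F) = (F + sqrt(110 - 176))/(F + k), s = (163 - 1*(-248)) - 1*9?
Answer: 8576/5389 - 64*I*sqrt(66)/16167 ≈ 1.5914 - 0.03216*I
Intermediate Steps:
s = 402 (s = (163 + 248) - 9 = 411 - 9 = 402)
Y(F) = (F + I*sqrt(66))/(238 + F) (Y(F) = (F + sqrt(110 - 176))/(F + 238) = (F + sqrt(-66))/(238 + F) = (F + I*sqrt(66))/(238 + F))
1/Y(s) = 1/((402 + I*sqrt(66))/(238 + 402)) = 1/((402 + I*sqrt(66))/640) = 1/(201/320 + I*sqrt(66)/640)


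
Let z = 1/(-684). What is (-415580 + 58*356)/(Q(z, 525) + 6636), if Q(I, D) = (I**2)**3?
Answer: -40444450095524935974912/679583753238287794177 ≈ -59.514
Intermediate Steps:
z = -1/684 ≈ -0.0014620
Q(I, D) = I**6
(-415580 + 58*356)/(Q(z, 525) + 6636) = (-415580 + 58*356)/((-1/684)**6 + 6636) = (-415580 + 20648)/(1/102408642742358016 + 6636) = -394932/679583753238287794177/102408642742358016 = -394932*102408642742358016/679583753238287794177 = -40444450095524935974912/679583753238287794177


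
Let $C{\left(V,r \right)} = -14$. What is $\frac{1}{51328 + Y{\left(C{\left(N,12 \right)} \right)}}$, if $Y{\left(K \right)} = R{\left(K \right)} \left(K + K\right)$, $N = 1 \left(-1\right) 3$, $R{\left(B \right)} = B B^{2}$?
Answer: $\frac{1}{128160} \approx 7.8028 \cdot 10^{-6}$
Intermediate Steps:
$R{\left(B \right)} = B^{3}$
$N = -3$ ($N = \left(-1\right) 3 = -3$)
$Y{\left(K \right)} = 2 K^{4}$ ($Y{\left(K \right)} = K^{3} \left(K + K\right) = K^{3} \cdot 2 K = 2 K^{4}$)
$\frac{1}{51328 + Y{\left(C{\left(N,12 \right)} \right)}} = \frac{1}{51328 + 2 \left(-14\right)^{4}} = \frac{1}{51328 + 2 \cdot 38416} = \frac{1}{51328 + 76832} = \frac{1}{128160}$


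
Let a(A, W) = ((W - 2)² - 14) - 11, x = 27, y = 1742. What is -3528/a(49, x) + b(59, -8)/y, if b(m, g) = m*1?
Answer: -254599/43550 ≈ -5.8461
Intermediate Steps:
b(m, g) = m
a(A, W) = -25 + (-2 + W)² (a(A, W) = ((-2 + W)² - 14) - 11 = (-14 + (-2 + W)²) - 11 = -25 + (-2 + W)²)
-3528/a(49, x) + b(59, -8)/y = -3528/(-25 + (-2 + 27)²) + 59/1742 = -3528/(-25 + 25²) + 59*(1/1742) = -3528/(-25 + 625) + 59/1742 = -3528/600 + 59/1742 = -3528*1/600 + 59/1742 = -147/25 + 59/1742 = -254599/43550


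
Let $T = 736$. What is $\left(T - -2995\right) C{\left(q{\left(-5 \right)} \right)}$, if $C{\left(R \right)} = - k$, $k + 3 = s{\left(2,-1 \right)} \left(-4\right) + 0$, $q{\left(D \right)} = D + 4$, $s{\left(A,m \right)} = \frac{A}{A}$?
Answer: $26117$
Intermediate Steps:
$s{\left(A,m \right)} = 1$
$q{\left(D \right)} = 4 + D$
$k = -7$ ($k = -3 + \left(1 \left(-4\right) + 0\right) = -3 + \left(-4 + 0\right) = -3 - 4 = -7$)
$C{\left(R \right)} = 7$ ($C{\left(R \right)} = \left(-1\right) \left(-7\right) = 7$)
$\left(T - -2995\right) C{\left(q{\left(-5 \right)} \right)} = \left(736 - -2995\right) 7 = \left(736 + 2995\right) 7 = 3731 \cdot 7 = 26117$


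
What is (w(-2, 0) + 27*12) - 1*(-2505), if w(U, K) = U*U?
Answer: 2833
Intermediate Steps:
w(U, K) = U²
(w(-2, 0) + 27*12) - 1*(-2505) = ((-2)² + 27*12) - 1*(-2505) = (4 + 324) + 2505 = 328 + 2505 = 2833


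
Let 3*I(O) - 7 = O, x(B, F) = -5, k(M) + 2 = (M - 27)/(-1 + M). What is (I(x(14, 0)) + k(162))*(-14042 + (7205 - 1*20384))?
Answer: 6505819/483 ≈ 13470.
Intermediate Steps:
k(M) = -2 + (-27 + M)/(-1 + M) (k(M) = -2 + (M - 27)/(-1 + M) = -2 + (-27 + M)/(-1 + M))
I(O) = 7/3 + O/3
(I(x(14, 0)) + k(162))*(-14042 + (7205 - 1*20384)) = ((7/3 + (⅓)*(-5)) + (-25 - 1*162)/(-1 + 162))*(-14042 + (7205 - 1*20384)) = ((7/3 - 5/3) + (-25 - 162)/161)*(-14042 + (7205 - 20384)) = (⅔ + (1/161)*(-187))*(-14042 - 13179) = (⅔ - 187/161)*(-27221) = -239/483*(-27221) = 6505819/483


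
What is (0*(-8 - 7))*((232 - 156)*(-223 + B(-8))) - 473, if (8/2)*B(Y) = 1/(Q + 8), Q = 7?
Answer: -473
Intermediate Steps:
B(Y) = 1/60 (B(Y) = 1/(4*(7 + 8)) = (¼)/15 = (¼)*(1/15) = 1/60)
(0*(-8 - 7))*((232 - 156)*(-223 + B(-8))) - 473 = (0*(-8 - 7))*((232 - 156)*(-223 + 1/60)) - 473 = (0*(-15))*(76*(-13379/60)) - 473 = 0*(-254201/15) - 473 = 0 - 473 = -473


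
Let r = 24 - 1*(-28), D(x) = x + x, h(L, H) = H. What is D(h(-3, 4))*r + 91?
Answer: 507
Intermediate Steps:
D(x) = 2*x
r = 52 (r = 24 + 28 = 52)
D(h(-3, 4))*r + 91 = (2*4)*52 + 91 = 8*52 + 91 = 416 + 91 = 507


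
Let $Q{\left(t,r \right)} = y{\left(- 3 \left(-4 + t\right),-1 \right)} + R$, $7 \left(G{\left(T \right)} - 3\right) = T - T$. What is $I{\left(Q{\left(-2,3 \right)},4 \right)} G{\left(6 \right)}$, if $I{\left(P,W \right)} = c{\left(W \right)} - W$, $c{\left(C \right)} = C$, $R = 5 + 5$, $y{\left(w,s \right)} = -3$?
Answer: $0$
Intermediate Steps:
$R = 10$
$G{\left(T \right)} = 3$ ($G{\left(T \right)} = 3 + \frac{T - T}{7} = 3 + \frac{1}{7} \cdot 0 = 3 + 0 = 3$)
$Q{\left(t,r \right)} = 7$ ($Q{\left(t,r \right)} = -3 + 10 = 7$)
$I{\left(P,W \right)} = 0$ ($I{\left(P,W \right)} = W - W = 0$)
$I{\left(Q{\left(-2,3 \right)},4 \right)} G{\left(6 \right)} = 0 \cdot 3 = 0$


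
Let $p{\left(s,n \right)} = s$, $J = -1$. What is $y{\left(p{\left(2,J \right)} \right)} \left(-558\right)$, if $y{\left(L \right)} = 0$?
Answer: $0$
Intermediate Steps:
$y{\left(p{\left(2,J \right)} \right)} \left(-558\right) = 0 \left(-558\right) = 0$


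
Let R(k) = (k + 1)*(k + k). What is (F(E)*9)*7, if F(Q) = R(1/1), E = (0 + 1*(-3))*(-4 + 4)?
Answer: 252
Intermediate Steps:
E = 0 (E = (0 - 3)*0 = -3*0 = 0)
R(k) = 2*k*(1 + k) (R(k) = (1 + k)*(2*k) = 2*k*(1 + k))
F(Q) = 4 (F(Q) = 2*(1 + 1/1)/1 = 2*1*(1 + 1) = 2*1*2 = 4)
(F(E)*9)*7 = (4*9)*7 = 36*7 = 252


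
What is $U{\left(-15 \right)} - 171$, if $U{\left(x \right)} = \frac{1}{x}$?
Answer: $- \frac{2566}{15} \approx -171.07$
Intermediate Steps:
$U{\left(-15 \right)} - 171 = \frac{1}{-15} - 171 = - \frac{1}{15} - 171 = - \frac{2566}{15}$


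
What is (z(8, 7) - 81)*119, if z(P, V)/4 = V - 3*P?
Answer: -17731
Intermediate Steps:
z(P, V) = -12*P + 4*V (z(P, V) = 4*(V - 3*P) = -12*P + 4*V)
(z(8, 7) - 81)*119 = ((-12*8 + 4*7) - 81)*119 = ((-96 + 28) - 81)*119 = (-68 - 81)*119 = -149*119 = -17731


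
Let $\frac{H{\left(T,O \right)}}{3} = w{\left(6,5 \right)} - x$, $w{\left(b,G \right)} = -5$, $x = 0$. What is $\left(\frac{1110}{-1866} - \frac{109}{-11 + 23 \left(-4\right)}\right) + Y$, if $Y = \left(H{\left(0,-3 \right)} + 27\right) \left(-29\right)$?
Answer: $- \frac{11132640}{32033} \approx -347.54$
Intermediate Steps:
$H{\left(T,O \right)} = -15$ ($H{\left(T,O \right)} = 3 \left(-5 - 0\right) = 3 \left(-5 + 0\right) = 3 \left(-5\right) = -15$)
$Y = -348$ ($Y = \left(-15 + 27\right) \left(-29\right) = 12 \left(-29\right) = -348$)
$\left(\frac{1110}{-1866} - \frac{109}{-11 + 23 \left(-4\right)}\right) + Y = \left(\frac{1110}{-1866} - \frac{109}{-11 + 23 \left(-4\right)}\right) - 348 = \left(1110 \left(- \frac{1}{1866}\right) - \frac{109}{-11 - 92}\right) - 348 = \left(- \frac{185}{311} - \frac{109}{-103}\right) - 348 = \left(- \frac{185}{311} - - \frac{109}{103}\right) - 348 = \left(- \frac{185}{311} + \frac{109}{103}\right) - 348 = \frac{14844}{32033} - 348 = - \frac{11132640}{32033}$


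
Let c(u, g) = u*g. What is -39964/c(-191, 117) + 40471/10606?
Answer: 1328263621/237012282 ≈ 5.6042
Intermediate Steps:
c(u, g) = g*u
-39964/c(-191, 117) + 40471/10606 = -39964/(117*(-191)) + 40471/10606 = -39964/(-22347) + 40471*(1/10606) = -39964*(-1/22347) + 40471/10606 = 39964/22347 + 40471/10606 = 1328263621/237012282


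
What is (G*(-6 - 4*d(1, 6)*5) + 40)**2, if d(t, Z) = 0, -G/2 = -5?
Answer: 400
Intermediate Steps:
G = 10 (G = -2*(-5) = 10)
(G*(-6 - 4*d(1, 6)*5) + 40)**2 = (10*(-6 - 4*0*5) + 40)**2 = (10*(-6 + 0*5) + 40)**2 = (10*(-6 + 0) + 40)**2 = (10*(-6) + 40)**2 = (-60 + 40)**2 = (-20)**2 = 400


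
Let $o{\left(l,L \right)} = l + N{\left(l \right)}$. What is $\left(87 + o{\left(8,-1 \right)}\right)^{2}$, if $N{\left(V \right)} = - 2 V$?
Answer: $6241$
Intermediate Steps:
$o{\left(l,L \right)} = - l$ ($o{\left(l,L \right)} = l - 2 l = - l$)
$\left(87 + o{\left(8,-1 \right)}\right)^{2} = \left(87 - 8\right)^{2} = 79^{2} = 6241$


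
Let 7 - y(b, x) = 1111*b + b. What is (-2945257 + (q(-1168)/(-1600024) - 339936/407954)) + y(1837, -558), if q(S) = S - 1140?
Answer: -406980593342037907/81592023862 ≈ -4.9880e+6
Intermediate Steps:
y(b, x) = 7 - 1112*b (y(b, x) = 7 - (1111*b + b) = 7 - 1112*b)
q(S) = -1140 + S
(-2945257 + (q(-1168)/(-1600024) - 339936/407954)) + y(1837, -558) = (-2945257 + ((-1140 - 1168)/(-1600024) - 339936/407954)) + (7 - 1112*1837) = (-2945257 + (-2308*(-1/1600024) - 339936*1/407954)) + (7 - 2042744) = (-2945257 + (577/400006 - 169968/203977)) - 2042737 = (-2945257 - 67870525079/81592023862) - 2042737 = -240309547294247613/81592023862 - 2042737 = -406980593342037907/81592023862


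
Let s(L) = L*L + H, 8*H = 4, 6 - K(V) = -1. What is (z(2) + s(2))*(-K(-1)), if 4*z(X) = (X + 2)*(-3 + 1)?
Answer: -35/2 ≈ -17.500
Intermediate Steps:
K(V) = 7 (K(V) = 6 - 1*(-1) = 6 + 1 = 7)
H = ½ (H = (⅛)*4 = ½ ≈ 0.50000)
z(X) = -1 - X/2 (z(X) = ((X + 2)*(-3 + 1))/4 = ((2 + X)*(-2))/4 = (-4 - 2*X)/4 = -1 - X/2)
s(L) = ½ + L² (s(L) = L*L + ½ = L² + ½ = ½ + L²)
(z(2) + s(2))*(-K(-1)) = ((-1 - ½*2) + (½ + 2²))*(-1*7) = ((-1 - 1) + (½ + 4))*(-7) = (-2 + 9/2)*(-7) = (5/2)*(-7) = -35/2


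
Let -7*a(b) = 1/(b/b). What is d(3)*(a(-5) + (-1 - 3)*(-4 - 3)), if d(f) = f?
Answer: 585/7 ≈ 83.571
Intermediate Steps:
a(b) = -⅐ (a(b) = -1/(7*(b/b)) = -⅐/1 = -⅐*1 = -⅐)
d(3)*(a(-5) + (-1 - 3)*(-4 - 3)) = 3*(-⅐ + (-1 - 3)*(-4 - 3)) = 3*(-⅐ - 4*(-7)) = 3*(-⅐ + 28) = 3*(195/7) = 585/7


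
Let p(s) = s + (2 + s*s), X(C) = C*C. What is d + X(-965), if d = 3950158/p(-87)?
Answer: 3486619029/3742 ≈ 9.3175e+5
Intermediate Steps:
X(C) = C**2
p(s) = 2 + s + s**2 (p(s) = s + (2 + s**2) = 2 + s + s**2)
d = 1975079/3742 (d = 3950158/(2 - 87 + (-87)**2) = 3950158/(2 - 87 + 7569) = 3950158/7484 = 3950158*(1/7484) = 1975079/3742 ≈ 527.81)
d + X(-965) = 1975079/3742 + (-965)**2 = 1975079/3742 + 931225 = 3486619029/3742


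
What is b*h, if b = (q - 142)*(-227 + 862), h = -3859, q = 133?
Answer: 22054185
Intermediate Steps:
b = -5715 (b = (133 - 142)*(-227 + 862) = -9*635 = -5715)
b*h = -5715*(-3859) = 22054185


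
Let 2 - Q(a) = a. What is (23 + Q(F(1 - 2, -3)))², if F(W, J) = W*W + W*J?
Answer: 441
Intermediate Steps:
F(W, J) = W² + J*W
Q(a) = 2 - a
(23 + Q(F(1 - 2, -3)))² = (23 + (2 - (1 - 2)*(-3 + (1 - 2))))² = (23 + (2 - (-1)*(-3 - 1)))² = (23 + (2 - (-1)*(-4)))² = (23 + (2 - 1*4))² = (23 + (2 - 4))² = (23 - 2)² = 21² = 441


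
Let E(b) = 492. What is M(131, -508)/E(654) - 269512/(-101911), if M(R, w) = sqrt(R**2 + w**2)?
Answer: 269512/101911 + 5*sqrt(11009)/492 ≈ 3.7109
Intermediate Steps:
M(131, -508)/E(654) - 269512/(-101911) = sqrt(131**2 + (-508)**2)/492 - 269512/(-101911) = sqrt(17161 + 258064)*(1/492) - 269512*(-1/101911) = sqrt(275225)*(1/492) + 269512/101911 = (5*sqrt(11009))*(1/492) + 269512/101911 = 5*sqrt(11009)/492 + 269512/101911 = 269512/101911 + 5*sqrt(11009)/492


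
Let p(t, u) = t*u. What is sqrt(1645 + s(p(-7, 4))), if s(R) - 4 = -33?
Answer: 4*sqrt(101) ≈ 40.200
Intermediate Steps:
s(R) = -29 (s(R) = 4 - 33 = -29)
sqrt(1645 + s(p(-7, 4))) = sqrt(1645 - 29) = sqrt(1616) = 4*sqrt(101)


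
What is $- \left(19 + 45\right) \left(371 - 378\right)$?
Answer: $448$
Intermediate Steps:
$- \left(19 + 45\right) \left(371 - 378\right) = - 64 \left(-7\right) = \left(-1\right) \left(-448\right) = 448$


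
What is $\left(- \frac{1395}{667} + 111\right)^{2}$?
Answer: $\frac{5276860164}{444889} \approx 11861.0$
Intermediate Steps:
$\left(- \frac{1395}{667} + 111\right)^{2} = \left(\frac{72642}{667}\right)^{2} = \frac{5276860164}{444889}$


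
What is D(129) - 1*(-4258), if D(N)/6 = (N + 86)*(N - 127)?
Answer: 6838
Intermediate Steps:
D(N) = 6*(-127 + N)*(86 + N) (D(N) = 6*((N + 86)*(N - 127)) = 6*((86 + N)*(-127 + N)) = 6*((-127 + N)*(86 + N)) = 6*(-127 + N)*(86 + N))
D(129) - 1*(-4258) = (-65532 - 246*129 + 6*129**2) - 1*(-4258) = (-65532 - 31734 + 6*16641) + 4258 = (-65532 - 31734 + 99846) + 4258 = 2580 + 4258 = 6838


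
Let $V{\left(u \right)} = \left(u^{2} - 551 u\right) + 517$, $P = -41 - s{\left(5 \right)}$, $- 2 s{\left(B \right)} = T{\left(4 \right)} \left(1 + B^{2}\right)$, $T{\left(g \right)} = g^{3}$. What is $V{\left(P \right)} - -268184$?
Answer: $458541$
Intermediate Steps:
$s{\left(B \right)} = -32 - 32 B^{2}$ ($s{\left(B \right)} = - \frac{4^{3} \left(1 + B^{2}\right)}{2} = - \frac{64 \left(1 + B^{2}\right)}{2} = - \frac{64 + 64 B^{2}}{2} = -32 - 32 B^{2}$)
$P = 791$ ($P = -41 - \left(-32 - 32 \cdot 5^{2}\right) = -41 - \left(-32 - 800\right) = -41 - -832 = -41 + 832 = 791$)
$V{\left(u \right)} = 517 + u^{2} - 551 u$
$V{\left(P \right)} - -268184 = \left(517 + 791^{2} - 435841\right) - -268184 = \left(517 + 625681 - 435841\right) + 268184 = 190357 + 268184 = 458541$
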